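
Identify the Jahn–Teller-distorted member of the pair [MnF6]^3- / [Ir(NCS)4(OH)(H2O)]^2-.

[MnF6]^3-

[MnF6]^3-: Summing ligand charges against the −3 overall charge gives an oxidation state of +3 for manganese. Group 7 minus oxidation state 3 gives a d⁴ configuration. Fluoride is a weak-field ligand for a first-row metal, so the complex is high-spin. The t₂g³e_g¹ (high-spin) configuration has an unevenly filled e_g set; the Jahn–Teller theorem predicts a tetragonal distortion (typically axial elongation) to lift the degeneracy.
[Ir(NCS)4(OH)(H2O)]^2-: Ligand charges: each isothiocyanate is −1; each hydroxide is −1; water is neutral. With an overall charge of −2 the iridium centre must be in the +3 oxidation state. Group 9 minus oxidation state 3 gives a d⁶ configuration. A 5d ion has a large Δₒ and is invariably low-spin. The d⁶ configuration leaves the e_g set evenly filled (or empty) — no strong Jahn–Teller driving force.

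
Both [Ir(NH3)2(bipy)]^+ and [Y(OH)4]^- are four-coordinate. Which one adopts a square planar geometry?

For [Ir(NH3)2(bipy)]^+: Summing ligand charges against the +1 overall charge gives an oxidation state of +1 for iridium. Ir sits in group 9, so the d-electron count is 9 − 1 = 8. A 5d d⁸ ion has a large crystal-field splitting; square planar leaves the high-energy d_{x²−y²} orbital empty and maximises CFSE. → square planar.
For [Y(OH)4]^-: Each hydroxide is −1; balancing the −1 overall charge requires Y(III). Yttrium is a group-3 element; Y(III) is therefore d⁰. A d⁰ ion has no crystal-field stabilisation preference between square planar and tetrahedral, so four ligands adopt the sterically favoured tetrahedral geometry. → tetrahedral.

[Ir(NH3)2(bipy)]^+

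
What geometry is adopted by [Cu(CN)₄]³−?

tetrahedral

Summing ligand charges against the −3 overall charge gives an oxidation state of +1 for copper.
Cu sits in group 11, so the d-electron count is 11 − 1 = 10.
Coordination number: 4.
A d¹⁰ ion has no crystal-field stabilisation preference between square planar and tetrahedral, so four ligands adopt the sterically favoured tetrahedral geometry.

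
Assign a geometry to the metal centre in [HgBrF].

linear

Each bromide is −1; each fluoride is −1; balancing the 0 overall charge requires Hg(II).
Hg sits in group 12, so the d-electron count is 12 − 2 = 10.
With 2 monodentate ligands the coordination number is 2.
A d¹⁰ ion with only two ligands adopts a linear arrangement (sp hybridisation; no CFSE preference).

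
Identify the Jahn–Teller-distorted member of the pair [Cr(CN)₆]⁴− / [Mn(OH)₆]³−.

[Mn(OH)₆]³−

[Cr(CN)₆]⁴−: Ligand charges: each cyanide is −1. With an overall charge of −4 the chromium centre must be in the +2 oxidation state. Group 6 minus oxidation state 2 gives a d⁴ configuration. Cyanide is a strong-field ligand (high in the spectrochemical series) for a first-row metal, so the complex is low-spin. The d⁴ configuration leaves the e_g set evenly filled (or empty) — no strong Jahn–Teller driving force.
[Mn(OH)₆]³−: Summing ligand charges against the −3 overall charge gives an oxidation state of +3 for manganese. Group 7 minus oxidation state 3 gives a d⁴ configuration. Hydroxide is a weak-field ligand for a first-row metal, so the complex is high-spin. The t₂g³e_g¹ (high-spin) configuration has an unevenly filled e_g set; the Jahn–Teller theorem predicts a tetragonal distortion (typically axial elongation) to lift the degeneracy.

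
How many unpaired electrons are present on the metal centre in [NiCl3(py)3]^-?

Each chloride is −1; pyridine is neutral; balancing the −1 overall charge requires Ni(II).
Group 10 minus oxidation state 2 gives a d⁸ configuration.
In an octahedral field the d⁸ configuration is t₂g⁶e_g² (only one arrangement possible), giving 2 unpaired electrons.

2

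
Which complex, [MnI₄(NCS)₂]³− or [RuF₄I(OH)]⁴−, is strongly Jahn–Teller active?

[MnI₄(NCS)₂]³−

[MnI₄(NCS)₂]³−: Ligand charges: each iodide is −1; each isothiocyanate is −1. With an overall charge of −3 the manganese centre must be in the +3 oxidation state. Mn sits in group 7, so the d-electron count is 7 − 3 = 4. Iodide and isothiocyanate are weak-field ligands for a first-row metal, so the complex is high-spin. The t₂g³e_g¹ (high-spin) configuration has an unevenly filled e_g set; the Jahn–Teller theorem predicts a tetragonal distortion (typically axial elongation) to lift the degeneracy.
[RuF₄I(OH)]⁴−: Each fluoride is −1; each iodide is −1; each hydroxide is −1; balancing the −4 overall charge requires Ru(II). Ruthenium is a group-8 element; Ru(II) is therefore d⁶. A 4d ion has a large Δₒ and is invariably low-spin. The d⁶ configuration leaves the e_g set evenly filled (or empty) — no strong Jahn–Teller driving force.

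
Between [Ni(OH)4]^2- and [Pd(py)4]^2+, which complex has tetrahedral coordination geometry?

For [Ni(OH)4]^2-: Each hydroxide is −1; balancing the −2 overall charge requires Ni(II). Ni sits in group 10, so the d-electron count is 10 − 2 = 8. Hydroxide is a weak-field ligand. With weak-field ligands the CFSE gain from square planar is small, so a 3d d⁸ ion takes the sterically preferred tetrahedral geometry. → tetrahedral.
For [Pd(py)4]^2+: Pyridine is neutral; balancing the +2 overall charge requires Pd(II). Palladium is a group-10 element; Pd(II) is therefore d⁸. A 4d d⁸ ion has a large crystal-field splitting; square planar leaves the high-energy d_{x²−y²} orbital empty and maximises CFSE. → square planar.

[Ni(OH)4]^2-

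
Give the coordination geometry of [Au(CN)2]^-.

Each cyanide is −1; balancing the −1 overall charge requires Au(I).
Group 11 minus oxidation state 1 gives a d¹⁰ configuration.
Coordination number: 2.
A d¹⁰ ion with only two ligands adopts a linear arrangement (sp hybridisation; no CFSE preference).

linear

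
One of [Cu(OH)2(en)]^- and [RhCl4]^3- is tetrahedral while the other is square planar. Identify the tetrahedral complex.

For [Cu(OH)2(en)]^-: Each hydroxide is −1; ethylenediamine is neutral; balancing the −1 overall charge requires Cu(I). Cu sits in group 11, so the d-electron count is 11 − 1 = 10. A d¹⁰ ion has no crystal-field stabilisation preference between square planar and tetrahedral, so four ligands adopt the sterically favoured tetrahedral geometry. → tetrahedral.
For [RhCl4]^3-: Ligand charges: each chloride is −1. With an overall charge of −3 the rhodium centre must be in the +1 oxidation state. Rhodium is a group-9 element; Rh(I) is therefore d⁸. A 4d d⁸ ion has a large crystal-field splitting; square planar leaves the high-energy d_{x²−y²} orbital empty and maximises CFSE. → square planar.

[Cu(OH)2(en)]^-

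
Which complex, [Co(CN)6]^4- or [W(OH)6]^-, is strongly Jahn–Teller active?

[Co(CN)6]^4-: Summing ligand charges against the −4 overall charge gives an oxidation state of +2 for cobalt. Co sits in group 9, so the d-electron count is 9 − 2 = 7. Cyanide is a strong-field ligand (high in the spectrochemical series) for a first-row metal, so the complex is low-spin. The t₂g⁶e_g¹ (low-spin) configuration has an unevenly filled e_g set; the Jahn–Teller theorem predicts a tetragonal distortion (typically axial elongation) to lift the degeneracy.
[W(OH)6]^-: Ligand charges: each hydroxide is −1. With an overall charge of −1 the tungsten centre must be in the +5 oxidation state. Tungsten is a group-6 element; W(V) is therefore d¹. The d¹ configuration leaves the e_g set evenly filled (or empty) — no strong Jahn–Teller driving force.

[Co(CN)6]^4-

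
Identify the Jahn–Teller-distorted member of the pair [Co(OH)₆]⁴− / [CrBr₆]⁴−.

[CrBr₆]⁴−

[Co(OH)₆]⁴−: Each hydroxide is −1; balancing the −4 overall charge requires Co(II). Cobalt is a group-9 element; Co(II) is therefore d⁷. Hydroxide is a weak-field ligand for a first-row metal, so the complex is high-spin. The d⁷ configuration leaves the e_g set evenly filled (or empty) — no strong Jahn–Teller driving force.
[CrBr₆]⁴−: Summing ligand charges against the −4 overall charge gives an oxidation state of +2 for chromium. Cr sits in group 6, so the d-electron count is 6 − 2 = 4. Bromide is a weak-field ligand for a first-row metal, so the complex is high-spin. The t₂g³e_g¹ (high-spin) configuration has an unevenly filled e_g set; the Jahn–Teller theorem predicts a tetragonal distortion (typically axial elongation) to lift the degeneracy.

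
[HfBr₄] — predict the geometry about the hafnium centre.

tetrahedral

Summing ligand charges against the 0 overall charge gives an oxidation state of +4 for hafnium.
Group 4 minus oxidation state 4 gives a d⁰ configuration.
With 4 monodentate ligands the coordination number is 4.
A d⁰ ion has no crystal-field stabilisation preference between square planar and tetrahedral, so four ligands adopt the sterically favoured tetrahedral geometry.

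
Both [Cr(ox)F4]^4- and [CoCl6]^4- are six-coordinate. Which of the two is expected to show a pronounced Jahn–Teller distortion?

[Cr(ox)F4]^4-: Ligand charges: each oxalate is −2; each fluoride is −1. With an overall charge of −4 the chromium centre must be in the +2 oxidation state. Group 6 minus oxidation state 2 gives a d⁴ configuration. Fluoride and oxalate are weak-field ligands for a first-row metal, so the complex is high-spin. The t₂g³e_g¹ (high-spin) configuration has an unevenly filled e_g set; the Jahn–Teller theorem predicts a tetragonal distortion (typically axial elongation) to lift the degeneracy.
[CoCl6]^4-: Summing ligand charges against the −4 overall charge gives an oxidation state of +2 for cobalt. Group 9 minus oxidation state 2 gives a d⁷ configuration. Chloride is a weak-field ligand for a first-row metal, so the complex is high-spin. The d⁷ configuration leaves the e_g set evenly filled (or empty) — no strong Jahn–Teller driving force.

[Cr(ox)F4]^4-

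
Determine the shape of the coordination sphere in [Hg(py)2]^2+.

linear

Ligand charges: pyridine is neutral. With an overall charge of +2 the mercury centre must be in the +2 oxidation state.
Hg sits in group 12, so the d-electron count is 12 − 2 = 10.
With 2 monodentate ligands the coordination number is 2.
A d¹⁰ ion with only two ligands adopts a linear arrangement (sp hybridisation; no CFSE preference).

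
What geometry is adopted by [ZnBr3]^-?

trigonal planar

Each bromide is −1; balancing the −1 overall charge requires Zn(II).
Zn sits in group 12, so the d-electron count is 12 − 2 = 10.
With 3 monodentate ligands the coordination number is 3.
Three ligands around a d¹⁰ centre minimise repulsion in a trigonal-planar arrangement.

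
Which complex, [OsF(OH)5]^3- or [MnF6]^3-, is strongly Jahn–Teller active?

[OsF(OH)5]^3-: Ligand charges: each fluoride is −1; each hydroxide is −1. With an overall charge of −3 the osmium centre must be in the +3 oxidation state. Osmium is a group-8 element; Os(III) is therefore d⁵. A 5d ion has a large Δₒ and is invariably low-spin. The d⁵ configuration leaves the e_g set evenly filled (or empty) — no strong Jahn–Teller driving force.
[MnF6]^3-: Summing ligand charges against the −3 overall charge gives an oxidation state of +3 for manganese. Manganese is a group-7 element; Mn(III) is therefore d⁴. Fluoride is a weak-field ligand for a first-row metal, so the complex is high-spin. The t₂g³e_g¹ (high-spin) configuration has an unevenly filled e_g set; the Jahn–Teller theorem predicts a tetragonal distortion (typically axial elongation) to lift the degeneracy.

[MnF6]^3-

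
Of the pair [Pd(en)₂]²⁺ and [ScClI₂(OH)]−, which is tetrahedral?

[ScClI₂(OH)]−

For [Pd(en)₂]²⁺: Summing ligand charges against the +2 overall charge gives an oxidation state of +2 for palladium. Pd sits in group 10, so the d-electron count is 10 − 2 = 8. A 4d d⁸ ion has a large crystal-field splitting; square planar leaves the high-energy d_{x²−y²} orbital empty and maximises CFSE. → square planar.
For [ScClI₂(OH)]−: Each chloride is −1; each iodide is −1; each hydroxide is −1; balancing the −1 overall charge requires Sc(III). Sc sits in group 3, so the d-electron count is 3 − 3 = 0. A d⁰ ion has no crystal-field stabilisation preference between square planar and tetrahedral, so four ligands adopt the sterically favoured tetrahedral geometry. → tetrahedral.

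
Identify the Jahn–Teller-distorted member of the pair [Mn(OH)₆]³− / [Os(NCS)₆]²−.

[Mn(OH)₆]³−: Summing ligand charges against the −3 overall charge gives an oxidation state of +3 for manganese. Group 7 minus oxidation state 3 gives a d⁴ configuration. Hydroxide is a weak-field ligand for a first-row metal, so the complex is high-spin. The t₂g³e_g¹ (high-spin) configuration has an unevenly filled e_g set; the Jahn–Teller theorem predicts a tetragonal distortion (typically axial elongation) to lift the degeneracy.
[Os(NCS)₆]²−: Ligand charges: each isothiocyanate is −1. With an overall charge of −2 the osmium centre must be in the +4 oxidation state. Osmium is a group-8 element; Os(IV) is therefore d⁴. A 5d ion has a large Δₒ and is invariably low-spin. The d⁴ configuration leaves the e_g set evenly filled (or empty) — no strong Jahn–Teller driving force.

[Mn(OH)₆]³−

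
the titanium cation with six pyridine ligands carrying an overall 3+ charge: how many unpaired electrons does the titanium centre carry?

Pyridine is neutral; balancing the +3 overall charge requires Ti(III).
Ti sits in group 4, so the d-electron count is 4 − 3 = 1.
In an octahedral field the d¹ configuration is t₂g¹e_g⁰ (only one arrangement possible), giving 1 unpaired electron.

1 unpaired electron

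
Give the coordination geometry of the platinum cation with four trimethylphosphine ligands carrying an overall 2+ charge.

square planar

Summing ligand charges against the +2 overall charge gives an oxidation state of +2 for platinum.
Group 10 minus oxidation state 2 gives a d⁸ configuration.
Coordination number: 4.
A 5d d⁸ ion has a large crystal-field splitting; square planar leaves the high-energy d_{x²−y²} orbital empty and maximises CFSE.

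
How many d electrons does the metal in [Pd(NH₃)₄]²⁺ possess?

Ammonia is neutral; balancing the +2 overall charge requires Pd(II).
Palladium is a group-10 element; Pd(II) is therefore d⁸.

d⁸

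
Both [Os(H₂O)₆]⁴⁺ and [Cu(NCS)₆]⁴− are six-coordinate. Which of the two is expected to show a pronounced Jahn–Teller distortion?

[Cu(NCS)₆]⁴−

[Os(H₂O)₆]⁴⁺: Ligand charges: water is neutral. With an overall charge of +4 the osmium centre must be in the +4 oxidation state. Group 8 minus oxidation state 4 gives a d⁴ configuration. A 5d ion has a large Δₒ and is invariably low-spin. The d⁴ configuration leaves the e_g set evenly filled (or empty) — no strong Jahn–Teller driving force.
[Cu(NCS)₆]⁴−: Each isothiocyanate is −1; balancing the −4 overall charge requires Cu(II). Cu sits in group 11, so the d-electron count is 11 − 2 = 9. The t₂g⁶e_g³ configuration has an unevenly filled e_g set; the Jahn–Teller theorem predicts a tetragonal distortion (typically axial elongation) to lift the degeneracy.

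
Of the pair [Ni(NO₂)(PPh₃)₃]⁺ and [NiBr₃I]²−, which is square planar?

For [Ni(NO₂)(PPh₃)₃]⁺: Summing ligand charges against the +1 overall charge gives an oxidation state of +2 for nickel. Nickel is a group-10 element; Ni(II) is therefore d⁸. Nitro (N-bound nitrite) and triphenylphosphine are strong-field ligands (high in the spectrochemical series). A 3d d⁸ ion with strong-field ligands gains enough CFSE to favour square planar over tetrahedral. → square planar.
For [NiBr₃I]²−: Each bromide is −1; each iodide is −1; balancing the −2 overall charge requires Ni(II). Group 10 minus oxidation state 2 gives a d⁸ configuration. Bromide and iodide are weak-field ligands. With weak-field ligands the CFSE gain from square planar is small, so a 3d d⁸ ion takes the sterically preferred tetrahedral geometry. → tetrahedral.

[Ni(NO₂)(PPh₃)₃]⁺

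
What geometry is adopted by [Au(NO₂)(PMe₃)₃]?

Each nitro (N-bound nitrite) is −1; trimethylphosphine is neutral; balancing the 0 overall charge requires Au(I).
Gold is a group-11 element; Au(I) is therefore d¹⁰.
With 4 monodentate ligands the coordination number is 4.
A d¹⁰ ion has no crystal-field stabilisation preference between square planar and tetrahedral, so four ligands adopt the sterically favoured tetrahedral geometry.

tetrahedral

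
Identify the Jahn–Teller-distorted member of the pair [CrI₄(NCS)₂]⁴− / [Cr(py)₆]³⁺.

[CrI₄(NCS)₂]⁴−: Summing ligand charges against the −4 overall charge gives an oxidation state of +2 for chromium. Chromium is a group-6 element; Cr(II) is therefore d⁴. Iodide and isothiocyanate are weak-field ligands for a first-row metal, so the complex is high-spin. The t₂g³e_g¹ (high-spin) configuration has an unevenly filled e_g set; the Jahn–Teller theorem predicts a tetragonal distortion (typically axial elongation) to lift the degeneracy.
[Cr(py)₆]³⁺: Pyridine is neutral; balancing the +3 overall charge requires Cr(III). Group 6 minus oxidation state 3 gives a d³ configuration. The d³ configuration leaves the e_g set evenly filled (or empty) — no strong Jahn–Teller driving force.

[CrI₄(NCS)₂]⁴−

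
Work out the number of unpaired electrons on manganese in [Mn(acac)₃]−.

Summing ligand charges against the −1 overall charge gives an oxidation state of +2 for manganese.
Group 7 minus oxidation state 2 gives a d⁵ configuration.
Counting donor atoms: 3×acetylacetonate (bidentate) → 6 donors. Coordination number = 6.
The spin state decides the count: Acetylacetonate is a weak-field ligand for a first-row metal, so the complex is high-spin.
An octahedral high-spin d⁵ ion is t₂g³e_g², giving 5 unpaired electrons.

5 unpaired electrons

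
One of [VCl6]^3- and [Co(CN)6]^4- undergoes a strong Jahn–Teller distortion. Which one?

[Co(CN)6]^4-

[VCl6]^3-: Summing ligand charges against the −3 overall charge gives an oxidation state of +3 for vanadium. V sits in group 5, so the d-electron count is 5 − 3 = 2. The d² configuration leaves the e_g set evenly filled (or empty) — no strong Jahn–Teller driving force.
[Co(CN)6]^4-: Summing ligand charges against the −4 overall charge gives an oxidation state of +2 for cobalt. Cobalt is a group-9 element; Co(II) is therefore d⁷. Cyanide is a strong-field ligand (high in the spectrochemical series) for a first-row metal, so the complex is low-spin. The t₂g⁶e_g¹ (low-spin) configuration has an unevenly filled e_g set; the Jahn–Teller theorem predicts a tetragonal distortion (typically axial elongation) to lift the degeneracy.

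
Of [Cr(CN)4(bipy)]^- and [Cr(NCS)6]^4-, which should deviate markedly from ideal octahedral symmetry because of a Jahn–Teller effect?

[Cr(NCS)6]^4-

[Cr(CN)4(bipy)]^-: Ligand charges: each cyanide is −1; 2,2′-bipyridine is neutral. With an overall charge of −1 the chromium centre must be in the +3 oxidation state. Chromium is a group-6 element; Cr(III) is therefore d³. The d³ configuration leaves the e_g set evenly filled (or empty) — no strong Jahn–Teller driving force.
[Cr(NCS)6]^4-: Ligand charges: each isothiocyanate is −1. With an overall charge of −4 the chromium centre must be in the +2 oxidation state. Cr sits in group 6, so the d-electron count is 6 − 2 = 4. Isothiocyanate is a weak-field ligand for a first-row metal, so the complex is high-spin. The t₂g³e_g¹ (high-spin) configuration has an unevenly filled e_g set; the Jahn–Teller theorem predicts a tetragonal distortion (typically axial elongation) to lift the degeneracy.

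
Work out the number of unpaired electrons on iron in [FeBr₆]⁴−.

4 unpaired electrons

Summing ligand charges against the −4 overall charge gives an oxidation state of +2 for iron.
Iron is a group-8 element; Fe(II) is therefore d⁶.
The spin state decides the count: Bromide is a weak-field ligand for a first-row metal, so the complex is high-spin.
An octahedral high-spin d⁶ ion is t₂g⁴e_g², giving 4 unpaired electrons.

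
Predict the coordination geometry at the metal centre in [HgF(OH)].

Summing ligand charges against the 0 overall charge gives an oxidation state of +2 for mercury.
Group 12 minus oxidation state 2 gives a d¹⁰ configuration.
Coordination number: 2.
A d¹⁰ ion with only two ligands adopts a linear arrangement (sp hybridisation; no CFSE preference).

linear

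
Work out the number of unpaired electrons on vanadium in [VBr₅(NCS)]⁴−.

Summing ligand charges against the −4 overall charge gives an oxidation state of +2 for vanadium.
Vanadium is a group-5 element; V(II) is therefore d³.
In an octahedral field the d³ configuration is t₂g³e_g⁰ (only one arrangement possible), giving 3 unpaired electrons.

3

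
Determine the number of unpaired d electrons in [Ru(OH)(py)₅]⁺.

0 unpaired electrons

Each hydroxide is −1; pyridine is neutral; balancing the +1 overall charge requires Ru(II).
Group 8 minus oxidation state 2 gives a d⁶ configuration.
The spin state decides the count: a 4d ion has a large Δₒ and is invariably low-spin.
An octahedral low-spin d⁶ ion is t₂g⁶e_g⁰, giving 0 unpaired electrons.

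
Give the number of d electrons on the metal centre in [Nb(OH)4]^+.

d0

Each hydroxide is −1; balancing the +1 overall charge requires Nb(V).
Niobium is a group-5 element; Nb(V) is therefore d⁰.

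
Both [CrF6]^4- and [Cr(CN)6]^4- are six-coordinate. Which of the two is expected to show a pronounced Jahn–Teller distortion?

[CrF6]^4-

[CrF6]^4-: Each fluoride is −1; balancing the −4 overall charge requires Cr(II). Chromium is a group-6 element; Cr(II) is therefore d⁴. Fluoride is a weak-field ligand for a first-row metal, so the complex is high-spin. The t₂g³e_g¹ (high-spin) configuration has an unevenly filled e_g set; the Jahn–Teller theorem predicts a tetragonal distortion (typically axial elongation) to lift the degeneracy.
[Cr(CN)6]^4-: Summing ligand charges against the −4 overall charge gives an oxidation state of +2 for chromium. Group 6 minus oxidation state 2 gives a d⁴ configuration. Cyanide is a strong-field ligand (high in the spectrochemical series) for a first-row metal, so the complex is low-spin. The d⁴ configuration leaves the e_g set evenly filled (or empty) — no strong Jahn–Teller driving force.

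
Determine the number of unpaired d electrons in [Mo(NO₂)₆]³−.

3 unpaired electrons

Each nitro (N-bound nitrite) is −1; balancing the −3 overall charge requires Mo(III).
Group 6 minus oxidation state 3 gives a d³ configuration.
In an octahedral field the d³ configuration is t₂g³e_g⁰ (only one arrangement possible), giving 3 unpaired electrons.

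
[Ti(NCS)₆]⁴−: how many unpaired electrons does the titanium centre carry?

2 unpaired electrons

Each isothiocyanate is −1; balancing the −4 overall charge requires Ti(II).
Ti sits in group 4, so the d-electron count is 4 − 2 = 2.
In an octahedral field the d² configuration is t₂g²e_g⁰ (only one arrangement possible), giving 2 unpaired electrons.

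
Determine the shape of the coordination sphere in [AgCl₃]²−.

Summing ligand charges against the −2 overall charge gives an oxidation state of +1 for silver.
Group 11 minus oxidation state 1 gives a d¹⁰ configuration.
With 3 monodentate ligands the coordination number is 3.
Three ligands around a d¹⁰ centre minimise repulsion in a trigonal-planar arrangement.

trigonal planar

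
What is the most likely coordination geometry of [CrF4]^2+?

tetrahedral

Each fluoride is −1; balancing the +2 overall charge requires Cr(VI).
Chromium is a group-6 element; Cr(VI) is therefore d⁰.
With 4 monodentate ligands the coordination number is 4.
A d⁰ ion has no crystal-field stabilisation preference between square planar and tetrahedral, so four ligands adopt the sterically favoured tetrahedral geometry.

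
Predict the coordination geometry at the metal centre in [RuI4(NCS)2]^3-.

Each iodide is −1; each isothiocyanate is −1; balancing the −3 overall charge requires Ru(III).
Group 8 minus oxidation state 3 gives a d⁵ configuration.
With 6 monodentate ligands the coordination number is 6.
Six donors around a single metal centre give an octahedral coordination sphere.

octahedral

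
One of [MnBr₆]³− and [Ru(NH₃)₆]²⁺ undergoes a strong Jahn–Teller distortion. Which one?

[MnBr₆]³−: Ligand charges: each bromide is −1. With an overall charge of −3 the manganese centre must be in the +3 oxidation state. Mn sits in group 7, so the d-electron count is 7 − 3 = 4. Bromide is a weak-field ligand for a first-row metal, so the complex is high-spin. The t₂g³e_g¹ (high-spin) configuration has an unevenly filled e_g set; the Jahn–Teller theorem predicts a tetragonal distortion (typically axial elongation) to lift the degeneracy.
[Ru(NH₃)₆]²⁺: Ammonia is neutral; balancing the +2 overall charge requires Ru(II). Group 8 minus oxidation state 2 gives a d⁶ configuration. A 4d ion has a large Δₒ and is invariably low-spin. The d⁶ configuration leaves the e_g set evenly filled (or empty) — no strong Jahn–Teller driving force.

[MnBr₆]³−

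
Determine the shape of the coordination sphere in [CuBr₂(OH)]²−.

trigonal planar

Summing ligand charges against the −2 overall charge gives an oxidation state of +1 for copper.
Copper is a group-11 element; Cu(I) is therefore d¹⁰.
With 3 monodentate ligands the coordination number is 3.
Three ligands around a d¹⁰ centre minimise repulsion in a trigonal-planar arrangement.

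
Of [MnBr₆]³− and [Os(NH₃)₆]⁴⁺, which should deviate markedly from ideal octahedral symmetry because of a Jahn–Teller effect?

[MnBr₆]³−: Ligand charges: each bromide is −1. With an overall charge of −3 the manganese centre must be in the +3 oxidation state. Group 7 minus oxidation state 3 gives a d⁴ configuration. Bromide is a weak-field ligand for a first-row metal, so the complex is high-spin. The t₂g³e_g¹ (high-spin) configuration has an unevenly filled e_g set; the Jahn–Teller theorem predicts a tetragonal distortion (typically axial elongation) to lift the degeneracy.
[Os(NH₃)₆]⁴⁺: Ammonia is neutral; balancing the +4 overall charge requires Os(IV). Group 8 minus oxidation state 4 gives a d⁴ configuration. A 5d ion has a large Δₒ and is invariably low-spin. The d⁴ configuration leaves the e_g set evenly filled (or empty) — no strong Jahn–Teller driving force.

[MnBr₆]³−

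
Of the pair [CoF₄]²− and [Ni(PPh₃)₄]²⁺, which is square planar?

For [CoF₄]²−: Each fluoride is −1; balancing the −2 overall charge requires Co(II). Group 9 minus oxidation state 2 gives a d⁷ configuration. For a high-spin 3d d⁷ ion with weak-field ligands the small Δₜ gives little square-planar CFSE advantage, so four ligands adopt the sterically favoured tetrahedral geometry. → tetrahedral.
For [Ni(PPh₃)₄]²⁺: Summing ligand charges against the +2 overall charge gives an oxidation state of +2 for nickel. Group 10 minus oxidation state 2 gives a d⁸ configuration. Triphenylphosphine is a strong-field ligand (high in the spectrochemical series). A 3d d⁸ ion with strong-field ligands gains enough CFSE to favour square planar over tetrahedral. → square planar.

[Ni(PPh₃)₄]²⁺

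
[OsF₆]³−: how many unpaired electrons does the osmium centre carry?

Ligand charges: each fluoride is −1. With an overall charge of −3 the osmium centre must be in the +3 oxidation state.
Osmium is a group-8 element; Os(III) is therefore d⁵.
The spin state decides the count: a 5d ion has a large Δₒ and is invariably low-spin.
An octahedral low-spin d⁵ ion is t₂g⁵e_g⁰, giving 1 unpaired electron.

1 unpaired electron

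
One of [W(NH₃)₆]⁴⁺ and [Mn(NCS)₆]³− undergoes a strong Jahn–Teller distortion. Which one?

[W(NH₃)₆]⁴⁺: Ligand charges: ammonia is neutral. With an overall charge of +4 the tungsten centre must be in the +4 oxidation state. Tungsten is a group-6 element; W(IV) is therefore d². The d² configuration leaves the e_g set evenly filled (or empty) — no strong Jahn–Teller driving force.
[Mn(NCS)₆]³−: Summing ligand charges against the −3 overall charge gives an oxidation state of +3 for manganese. Mn sits in group 7, so the d-electron count is 7 − 3 = 4. Isothiocyanate is a weak-field ligand for a first-row metal, so the complex is high-spin. The t₂g³e_g¹ (high-spin) configuration has an unevenly filled e_g set; the Jahn–Teller theorem predicts a tetragonal distortion (typically axial elongation) to lift the degeneracy.

[Mn(NCS)₆]³−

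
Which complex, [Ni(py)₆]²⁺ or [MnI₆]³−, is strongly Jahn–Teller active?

[MnI₆]³−

[Ni(py)₆]²⁺: Pyridine is neutral; balancing the +2 overall charge requires Ni(II). Nickel is a group-10 element; Ni(II) is therefore d⁸. The d⁸ configuration leaves the e_g set evenly filled (or empty) — no strong Jahn–Teller driving force.
[MnI₆]³−: Summing ligand charges against the −3 overall charge gives an oxidation state of +3 for manganese. Manganese is a group-7 element; Mn(III) is therefore d⁴. Iodide is a weak-field ligand for a first-row metal, so the complex is high-spin. The t₂g³e_g¹ (high-spin) configuration has an unevenly filled e_g set; the Jahn–Teller theorem predicts a tetragonal distortion (typically axial elongation) to lift the degeneracy.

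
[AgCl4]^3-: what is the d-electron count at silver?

d10

Summing ligand charges against the −3 overall charge gives an oxidation state of +1 for silver.
Silver is a group-11 element; Ag(I) is therefore d¹⁰.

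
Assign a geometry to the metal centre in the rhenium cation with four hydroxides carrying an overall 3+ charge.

tetrahedral

Summing ligand charges against the +3 overall charge gives an oxidation state of +7 for rhenium.
Rhenium is a group-7 element; Re(VII) is therefore d⁰.
With 4 monodentate ligands the coordination number is 4.
A d⁰ ion has no crystal-field stabilisation preference between square planar and tetrahedral, so four ligands adopt the sterically favoured tetrahedral geometry.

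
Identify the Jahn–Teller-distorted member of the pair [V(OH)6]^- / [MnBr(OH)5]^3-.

[V(OH)6]^-: Summing ligand charges against the −1 overall charge gives an oxidation state of +5 for vanadium. V sits in group 5, so the d-electron count is 5 − 5 = 0. The d⁰ configuration leaves the e_g set evenly filled (or empty) — no strong Jahn–Teller driving force.
[MnBr(OH)5]^3-: Each bromide is −1; each hydroxide is −1; balancing the −3 overall charge requires Mn(III). Group 7 minus oxidation state 3 gives a d⁴ configuration. Bromide and hydroxide are weak-field ligands for a first-row metal, so the complex is high-spin. The t₂g³e_g¹ (high-spin) configuration has an unevenly filled e_g set; the Jahn–Teller theorem predicts a tetragonal distortion (typically axial elongation) to lift the degeneracy.

[MnBr(OH)5]^3-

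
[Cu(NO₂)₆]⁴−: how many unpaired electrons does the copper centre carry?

Ligand charges: each nitro (N-bound nitrite) is −1. With an overall charge of −4 the copper centre must be in the +2 oxidation state.
Group 11 minus oxidation state 2 gives a d⁹ configuration.
In an octahedral field the d⁹ configuration is t₂g⁶e_g³ (only one arrangement possible), giving 1 unpaired electron.

1 unpaired electron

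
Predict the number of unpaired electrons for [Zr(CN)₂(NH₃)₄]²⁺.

Summing ligand charges against the +2 overall charge gives an oxidation state of +4 for zirconium.
Group 4 minus oxidation state 4 gives a d⁰ configuration.
In an octahedral field the d⁰ configuration is t₂g⁰e_g⁰, giving 0 unpaired electrons.

0 unpaired electrons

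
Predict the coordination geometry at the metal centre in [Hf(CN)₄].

tetrahedral

Each cyanide is −1; balancing the 0 overall charge requires Hf(IV).
Group 4 minus oxidation state 4 gives a d⁰ configuration.
Coordination number: 4.
A d⁰ ion has no crystal-field stabilisation preference between square planar and tetrahedral, so four ligands adopt the sterically favoured tetrahedral geometry.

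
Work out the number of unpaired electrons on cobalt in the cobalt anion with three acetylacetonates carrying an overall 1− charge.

Summing ligand charges against the −1 overall charge gives an oxidation state of +2 for cobalt.
Group 9 minus oxidation state 2 gives a d⁷ configuration.
Counting donor atoms: 3×acetylacetonate (bidentate) → 6 donors. Coordination number = 6.
The spin state decides the count: Acetylacetonate is a weak-field ligand for a first-row metal, so the complex is high-spin.
An octahedral high-spin d⁷ ion is t₂g⁵e_g², giving 3 unpaired electrons.

3 unpaired electrons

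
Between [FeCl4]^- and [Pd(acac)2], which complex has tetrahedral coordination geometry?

[FeCl4]^-

For [FeCl4]^-: Summing ligand charges against the −1 overall charge gives an oxidation state of +3 for iron. Group 8 minus oxidation state 3 gives a d⁵ configuration. A high-spin d⁵ ion has zero CFSE in either geometry, so four ligands adopt the sterically favoured tetrahedral geometry. → tetrahedral.
For [Pd(acac)2]: Each acetylacetonate is −1; balancing the 0 overall charge requires Pd(II). Group 10 minus oxidation state 2 gives a d⁸ configuration. A 4d d⁸ ion has a large crystal-field splitting; square planar leaves the high-energy d_{x²−y²} orbital empty and maximises CFSE. → square planar.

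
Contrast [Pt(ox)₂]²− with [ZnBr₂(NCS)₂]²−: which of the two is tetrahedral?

For [Pt(ox)₂]²−: Summing ligand charges against the −2 overall charge gives an oxidation state of +2 for platinum. Platinum is a group-10 element; Pt(II) is therefore d⁸. A 5d d⁸ ion has a large crystal-field splitting; square planar leaves the high-energy d_{x²−y²} orbital empty and maximises CFSE. → square planar.
For [ZnBr₂(NCS)₂]²−: Summing ligand charges against the −2 overall charge gives an oxidation state of +2 for zinc. Zn sits in group 12, so the d-electron count is 12 − 2 = 10. A d¹⁰ ion has no crystal-field stabilisation preference between square planar and tetrahedral, so four ligands adopt the sterically favoured tetrahedral geometry. → tetrahedral.

[ZnBr₂(NCS)₂]²−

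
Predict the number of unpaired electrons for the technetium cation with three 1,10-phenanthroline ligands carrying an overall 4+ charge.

Ligand charges: 1,10-phenanthroline is neutral. With an overall charge of +4 the technetium centre must be in the +4 oxidation state.
Group 7 minus oxidation state 4 gives a d³ configuration.
Counting donor atoms: 3×1,10-phenanthroline (bidentate) → 6 donors. Coordination number = 6.
In an octahedral field the d³ configuration is t₂g³e_g⁰ (only one arrangement possible), giving 3 unpaired electrons.

3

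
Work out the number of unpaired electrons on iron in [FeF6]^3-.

Summing ligand charges against the −3 overall charge gives an oxidation state of +3 for iron.
Iron is a group-8 element; Fe(III) is therefore d⁵.
The spin state decides the count: Fluoride is a weak-field ligand for a first-row metal, so the complex is high-spin.
An octahedral high-spin d⁵ ion is t₂g³e_g², giving 5 unpaired electrons.

5 unpaired electrons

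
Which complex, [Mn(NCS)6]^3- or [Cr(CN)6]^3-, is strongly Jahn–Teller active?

[Mn(NCS)6]^3-: Ligand charges: each isothiocyanate is −1. With an overall charge of −3 the manganese centre must be in the +3 oxidation state. Group 7 minus oxidation state 3 gives a d⁴ configuration. Isothiocyanate is a weak-field ligand for a first-row metal, so the complex is high-spin. The t₂g³e_g¹ (high-spin) configuration has an unevenly filled e_g set; the Jahn–Teller theorem predicts a tetragonal distortion (typically axial elongation) to lift the degeneracy.
[Cr(CN)6]^3-: Ligand charges: each cyanide is −1. With an overall charge of −3 the chromium centre must be in the +3 oxidation state. Group 6 minus oxidation state 3 gives a d³ configuration. The d³ configuration leaves the e_g set evenly filled (or empty) — no strong Jahn–Teller driving force.

[Mn(NCS)6]^3-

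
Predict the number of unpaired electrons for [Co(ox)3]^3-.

0 unpaired electrons

Ligand charges: each oxalate is −2. With an overall charge of −3 the cobalt centre must be in the +3 oxidation state.
Co sits in group 9, so the d-electron count is 9 − 3 = 6.
Counting donor atoms: 3×oxalate (bidentate) → 6 donors. Coordination number = 6.
The spin state decides the count: Co(III) has an exceptionally large octahedral splitting and is low-spin with essentially every ligand except fluoride.
An octahedral low-spin d⁶ ion is t₂g⁶e_g⁰, giving 0 unpaired electrons.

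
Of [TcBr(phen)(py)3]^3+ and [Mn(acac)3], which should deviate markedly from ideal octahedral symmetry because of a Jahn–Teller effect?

[TcBr(phen)(py)3]^3+: Each bromide is −1; 1,10-phenanthroline is neutral; pyridine is neutral; balancing the +3 overall charge requires Tc(IV). Technetium is a group-7 element; Tc(IV) is therefore d³. The d³ configuration leaves the e_g set evenly filled (or empty) — no strong Jahn–Teller driving force.
[Mn(acac)3]: Ligand charges: each acetylacetonate is −1. With an overall charge of 0 the manganese centre must be in the +3 oxidation state. Mn sits in group 7, so the d-electron count is 7 − 3 = 4. Acetylacetonate is a weak-field ligand for a first-row metal, so the complex is high-spin. The t₂g³e_g¹ (high-spin) configuration has an unevenly filled e_g set; the Jahn–Teller theorem predicts a tetragonal distortion (typically axial elongation) to lift the degeneracy.

[Mn(acac)3]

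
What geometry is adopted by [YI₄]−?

Each iodide is −1; balancing the −1 overall charge requires Y(III).
Group 3 minus oxidation state 3 gives a d⁰ configuration.
Coordination number: 4.
A d⁰ ion has no crystal-field stabilisation preference between square planar and tetrahedral, so four ligands adopt the sterically favoured tetrahedral geometry.

tetrahedral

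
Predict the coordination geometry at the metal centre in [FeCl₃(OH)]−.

Each chloride is −1; each hydroxide is −1; balancing the −1 overall charge requires Fe(III).
Group 8 minus oxidation state 3 gives a d⁵ configuration.
Coordination number: 4.
Chloride and hydroxide are weak-field ligands.
A high-spin d⁵ ion has zero CFSE in either geometry, so four ligands adopt the sterically favoured tetrahedral geometry.

tetrahedral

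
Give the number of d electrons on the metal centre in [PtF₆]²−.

d⁶

Each fluoride is −1; balancing the −2 overall charge requires Pt(IV).
Pt sits in group 10, so the d-electron count is 10 − 4 = 6.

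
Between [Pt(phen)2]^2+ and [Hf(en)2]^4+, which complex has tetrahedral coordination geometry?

For [Pt(phen)2]^2+: 1,10-phenanthroline is neutral; balancing the +2 overall charge requires Pt(II). Pt sits in group 10, so the d-electron count is 10 − 2 = 8. A 5d d⁸ ion has a large crystal-field splitting; square planar leaves the high-energy d_{x²−y²} orbital empty and maximises CFSE. → square planar.
For [Hf(en)2]^4+: Ethylenediamine is neutral; balancing the +4 overall charge requires Hf(IV). Hf sits in group 4, so the d-electron count is 4 − 4 = 0. A d⁰ ion has no crystal-field stabilisation preference between square planar and tetrahedral, so four ligands adopt the sterically favoured tetrahedral geometry. → tetrahedral.

[Hf(en)2]^4+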